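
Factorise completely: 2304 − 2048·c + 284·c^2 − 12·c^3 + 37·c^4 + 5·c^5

(5·c − 8)·(c + 9)·(c − 2)·(c^2 + 2·c + 16)

By the rational root theorem, c = −9 is a root, so (c + 9) divides it; the quotient is 5·c^4 − 8·c^3 + 60·c^2 − 256·c + 256.
Next, c = 2 is a root, so (c − 2) divides it; the quotient is 5·c^3 + 2·c^2 + 64·c − 128.
Next, c = 8/5 is a root, so (5·c − 8) divides it; the quotient is c^2 + 2·c + 16.
The quadratic c^2 + 2·c + 16 has discriminant −60 < 0 and is irreducible over ℤ.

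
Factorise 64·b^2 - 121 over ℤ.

Need a pair with product 64·(-121) = -7744 and sum 0: that's -88 and 88.
Split the middle term: 64·b^2 - 88·b + 88·b - 121 = 8·b·(8·b - 11) + 11·(8·b - 11).

(8·b + 11)·(8·b - 11)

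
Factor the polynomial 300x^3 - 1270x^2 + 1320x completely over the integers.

Pull out the common factor 10x, then factor the remaining trinomial.

10x(5x - 12)(6x - 11)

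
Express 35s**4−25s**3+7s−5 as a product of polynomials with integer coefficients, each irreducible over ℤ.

(7s−5)(5s**3+1)

Group as (35s**4+7s) + (−25s**3−5) = 7s(5s**3+1) − 5(5s**3+1).
Both groups share the factor (5s**3+1).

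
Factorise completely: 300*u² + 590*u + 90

Pull out the common factor 10, then factor the remaining trinomial.

10*(5*u + 9)*(6*u + 1)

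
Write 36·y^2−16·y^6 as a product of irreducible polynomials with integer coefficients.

Factor out 4·y^2 first: what remains is −4·y^4+9.
Recognize a difference of squares with the parts 3 and 2·y^2.

−4·y^2·(2·y^2+3)·(2·y^2−3)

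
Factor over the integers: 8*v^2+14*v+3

Need a pair with product 8·3 = 24 and sum 14: that's 2 and 12.
Split the middle term: 8*v^2+2*v + 12*v+3 = 2*v*(4*v+1) + 3*(4*v+1).

(2*v+3)*(4*v+1)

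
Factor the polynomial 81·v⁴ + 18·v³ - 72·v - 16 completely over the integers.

Group as (81·v⁴ - 72·v) + (18·v³ - 16) = 9·v·(9·v³ - 8) + 2·(9·v³ - 8).
Both groups share the factor (9·v³ - 8).

(9·v + 2)·(9·v³ - 8)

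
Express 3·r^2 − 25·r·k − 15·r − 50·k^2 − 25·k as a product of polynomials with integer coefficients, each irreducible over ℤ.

Group: r·(3·r + 5·k) + (−10·k − 5)·(3·r + 5·k); both groups contain (3·r + 5·k).

(r − 10·k − 5)·(3·r + 5·k)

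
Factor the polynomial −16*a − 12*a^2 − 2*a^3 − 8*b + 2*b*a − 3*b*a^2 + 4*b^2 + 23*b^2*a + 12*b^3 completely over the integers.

Group: b*(12*b^2 − b*a + 4*b − a^2 − 6*a − 8) + 2*a*(12*b^2 − b*a + 4*b − a^2 − 6*a − 8); both groups contain (12*b^2 − b*a + 4*b − a^2 − 6*a − 8), so (b + 2*a) is a factor with cofactor 12*b^2 − b*a + 4*b − a^2 − 6*a − 8.
The cofactor groups again: 12*b^2 − b*a + 4*b − a^2 − 6*a − 8 = 4*b*(3*b − a − 2) + (a + 4)*(3*b − a − 2); both groups contain (3*b − a − 2), giving (4*b + a + 4)*(3*b − a − 2).

(3*b − a − 2)*(b + 2*a)*(4*b + a + 4)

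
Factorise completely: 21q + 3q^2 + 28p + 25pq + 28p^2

(4p + 3q)(7p + q + 7)

Group: 7p(4p + 3q) + (q + 7)(4p + 3q); both groups contain (4p + 3q).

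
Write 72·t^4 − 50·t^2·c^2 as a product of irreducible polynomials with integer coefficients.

Every term has a factor of 2·t^2. Then 36·t^2 − 25·c^2 = (6·t)² − (5·c)².

2·t^2·(6·t − 5·c)·(6·t + 5·c)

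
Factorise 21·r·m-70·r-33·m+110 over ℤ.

Group as (21·r·m-70·r) + (-33·m+110) = 7·r·(3·m-10) - 11·(3·m-10).
Both groups share the factor (3·m-10).

(3·m-10)·(7·r-11)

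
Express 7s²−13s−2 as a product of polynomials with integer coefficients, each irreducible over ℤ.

Need a pair with product 7·(−2) = −14 and sum −13: that's 1 and −14.
Split the middle term: 7s²+s − 14s−2 = s(7s+1) − 2(7s+1).

(7s+1)(s−2)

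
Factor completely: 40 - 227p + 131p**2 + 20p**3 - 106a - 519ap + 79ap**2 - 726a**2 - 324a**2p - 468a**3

Group: 6a(-78a**2 - 41ap - 17a + 20p**2 - 29p + 5) + (p + 8)(-78a**2 - 41ap - 17a + 20p**2 - 29p + 5); both groups contain (-78a**2 - 41ap - 17a + 20p**2 - 29p + 5), so (6a + p + 8) is a factor with cofactor -78a**2 - 41ap - 17a + 20p**2 - 29p + 5.
The cofactor groups again: -78a**2 - 41ap - 17a + 20p**2 - 29p + 5 = -13a(6a + 5p - 1) + (4p - 5)(6a + 5p - 1); both groups contain (6a + 5p - 1), giving -(13a - 4p + 5)(6a + 5p - 1).

-(13a - 4p + 5)(6a + 5p - 1)(6a + p + 8)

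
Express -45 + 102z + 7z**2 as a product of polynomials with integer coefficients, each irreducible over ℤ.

Need a pair with product 7·(-45) = -315 and sum 102: that's 105 and -3.
Split the middle term: 7z**2 + 105z - 3z - 45 = 7z(z + 15) - 3(z + 15).

(7z - 3)(z + 15)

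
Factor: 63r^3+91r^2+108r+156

Group as (63r^3+108r) + (91r^2+156) = 9r(7r^2+12) + 13(7r^2+12).
Both groups share the factor (7r^2+12).

(9r+13)(7r^2+12)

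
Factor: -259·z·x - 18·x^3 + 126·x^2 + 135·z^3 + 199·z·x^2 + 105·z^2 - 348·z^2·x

(3·z - 2·x)·(5·z - 9·x)·(9·z - x + 7)

Group: 3·z·(45·z^2 - 86·z·x + 35·z + 9·x^2 - 63·x) - 2·x·(45·z^2 - 86·z·x + 35·z + 9·x^2 - 63·x); both groups contain (45·z^2 - 86·z·x + 35·z + 9·x^2 - 63·x), so (3·z - 2·x) is a factor with cofactor 45·z^2 - 86·z·x + 35·z + 9·x^2 - 63·x.
The cofactor groups again: 45·z^2 - 86·z·x + 35·z + 9·x^2 - 63·x = 9·z·(5·z - 9·x) + (-x + 7)·(5·z - 9·x); both groups contain (5·z - 9·x), giving (9·z - x + 7)·(5·z - 9·x).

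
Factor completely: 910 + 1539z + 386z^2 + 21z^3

(3z + 14)(7z + 5)(z + 13)

Among the possible rational roots, z = -13 is a root, so (z + 13) divides it; the quotient is 21z^2 + 113z + 70.
The remaining quadratic factors as (7z + 5)(3z + 14).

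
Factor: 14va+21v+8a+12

(2a+3)(7v+4)

Group as (14va+21v) + (8a+12) = 7v(2a+3) + 4(2a+3).
Both groups share the factor (2a+3).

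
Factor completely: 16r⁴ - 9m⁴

(4r² - 3m²)(4r² + 3m²)

Recognize a difference of squares with the parts 4r² and 3m².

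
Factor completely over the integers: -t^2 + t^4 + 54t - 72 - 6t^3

(t + 3)(t - 2)(t - 3)(t - 4)

Among the possible rational roots, t = 3 is a root, so (t - 3) divides it; the quotient is t^3 - 3t^2 - 10t + 24.
Then t = 2 is a root, giving the factor (t - 2) and quotient t^2 - t - 12.
The remaining quadratic factors as (t + 3)(t - 4).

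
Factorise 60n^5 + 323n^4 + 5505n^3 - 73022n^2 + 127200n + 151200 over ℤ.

(3n - 14)(4n - 15)(5n + 4)(n^2 + 13n + 180)

By the rational root theorem, n = -4/5 is a root, so (5n + 4) divides it; the quotient is 12n^4 + 55n^3 + 1057n^2 - 15450n + 37800.
Next, n = 14/3 is a root, giving the factor (3n - 14) and quotient 4n^3 + 37n^2 + 525n - 2700.
Continuing, n = 15/4 is a root, giving the factor (4n - 15) and quotient n^2 + 13n + 180.
The quadratic n^2 + 13n + 180 has discriminant -551 < 0 and is irreducible over ℤ.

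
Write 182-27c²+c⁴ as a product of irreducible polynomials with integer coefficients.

Substitute u = c² to get a quadratic in u, then factor.
c²-14 is irreducible over ℤ (14 is not a perfect square).
c²-13 is irreducible over ℤ (13 is not a perfect square).

(c²-13)(c²-14)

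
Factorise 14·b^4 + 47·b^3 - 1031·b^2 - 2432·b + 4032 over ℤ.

(2·b + 7)·(7·b - 8)·(b + 9)·(b - 8)

Testing divisors of the constant over divisors of the leading coefficient, b = -7/2 is a root, so (2·b + 7) is a factor; dividing leaves 7·b^3 - b^2 - 512·b + 576.
Next, b = 8/7 is a root, giving the factor (7·b - 8) and quotient b^2 + b - 72.
The remaining quadratic factors as (b + 9)(b - 8).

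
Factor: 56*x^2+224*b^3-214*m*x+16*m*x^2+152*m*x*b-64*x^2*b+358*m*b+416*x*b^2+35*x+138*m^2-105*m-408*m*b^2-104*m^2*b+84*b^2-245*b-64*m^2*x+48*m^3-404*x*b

Group: 2*m*(24*m^2-32*m*x+44*m*b-15*m+8*x^2-52*x*b+5*x-28*b^2-35*b) + (-8*b+7)*(24*m^2-32*m*x+44*m*b-15*m+8*x^2-52*x*b+5*x-28*b^2-35*b); both groups contain (24*m^2-32*m*x+44*m*b-15*m+8*x^2-52*x*b+5*x-28*b^2-35*b), so (2*m-8*b+7) is a factor with cofactor 24*m^2-32*m*x+44*m*b-15*m+8*x^2-52*x*b+5*x-28*b^2-35*b.
The cofactor groups again: 24*m^2-32*m*x+44*m*b-15*m+8*x^2-52*x*b+5*x-28*b^2-35*b = 8*m*(3*m-x+7*b) + (-8*x-4*b-5)*(3*m-x+7*b); both groups contain (3*m-x+7*b), giving (8*m-8*x-4*b-5)*(3*m-x+7*b).

(8*m-8*x-4*b-5)*(2*m-8*b+7)*(3*m-x+7*b)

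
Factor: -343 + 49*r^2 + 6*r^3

Among the possible rational roots, r = -7 is a root, so (r + 7) divides it; the quotient is 6*r^2 + 7*r - 49.
The remaining quadratic factors as (3*r - 7)(2*r + 7).

(2*r + 7)*(3*r - 7)*(r + 7)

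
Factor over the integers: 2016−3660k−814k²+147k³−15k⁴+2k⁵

Testing divisors of the constant over divisors of the leading coefficient, k = −3 is a root, giving the factor (k+3) and quotient 2k⁴−21k³+210k²−1444k+672.
Continuing, k = 1/2 is a root, so (2k−1) is a factor; dividing leaves k³−10k²+100k−672.
Then k = 8 is a root, so (k−8) divides it; the quotient is k²−2k+84.
The quadratic k²−2k+84 has discriminant −332 < 0 and is irreducible over ℤ.

(2k−1)(k+3)(k−8)(k²−2k+84)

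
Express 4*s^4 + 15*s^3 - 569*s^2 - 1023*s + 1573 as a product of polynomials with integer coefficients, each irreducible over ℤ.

(4*s + 11)*(s + 13)*(s - 1)*(s - 11)

Among the possible rational roots, s = 1 is a root, so (s - 1) divides it; the quotient is 4*s^3 + 19*s^2 - 550*s - 1573.
Then s = -11/4 is a root, so (4*s + 11) is a factor; dividing leaves s^2 + 2*s - 143.
The remaining quadratic factors as (s - 11)(s + 13).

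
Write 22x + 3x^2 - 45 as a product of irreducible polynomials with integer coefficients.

Need a pair with product 3·(-45) = -135 and sum 22: that's 27 and -5.
Split the middle term: 3x^2 + 27x - 5x - 45 = 3x(x + 9) - 5(x + 9).

(3x - 5)(x + 9)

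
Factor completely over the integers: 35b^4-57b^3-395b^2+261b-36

(5b-1)(7b-3)(b+3)(b-4)

By the rational root theorem, b = 1/5 is a root, so (5b-1) is a factor; dividing leaves 7b^3-10b^2-81b+36.
Then b = 3/7 is a root, so (7b-3) divides it; the quotient is b^2-b-12.
The remaining quadratic factors as (b-4)(b+3).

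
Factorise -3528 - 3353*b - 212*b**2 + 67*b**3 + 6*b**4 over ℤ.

(6*b + 7)*(b + 8)*(b + 9)*(b - 7)

Trying the rational-root candidates, b = -8 is a root, giving the factor (b + 8) and quotient 6*b**3 + 19*b**2 - 364*b - 441.
Then b = -9 is a root, so (b + 9) divides it; the quotient is 6*b**2 - 35*b - 49.
The remaining quadratic factors as (6*b + 7)(b - 7).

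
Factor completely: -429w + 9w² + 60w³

3w(4w + 11)(5w - 13)

Pull out the common factor 3w, then factor the remaining trinomial.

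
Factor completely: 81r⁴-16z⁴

(3r+2z)(3r-2z)(9r²+4z²)

Write as (9r²)² − (4z²)², then factor 9r²-4z² once more.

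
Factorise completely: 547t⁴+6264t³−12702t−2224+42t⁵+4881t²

(6t+1)(7t−8)(t+2)(t²+12t+139)

By the rational root theorem, t = −2 is a root, so (t+2) is a factor; dividing leaves 42t⁴+463t³+5338t²−5795t−1112.
Next, t = −1/6 is a root, so (6t+1) divides it; the quotient is 7t³+76t²+877t−1112.
Next, t = 8/7 is a root, giving the factor (7t−8) and quotient t²+12t+139.
The quadratic t²+12t+139 has discriminant −412 < 0 and is irreducible over ℤ.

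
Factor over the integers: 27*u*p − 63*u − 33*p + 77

Group as (27*u*p − 63*u) + (−33*p + 77) = 9*u*(3*p − 7) − 11*(3*p − 7).
Both groups share the factor (3*p − 7).

(3*p − 7)*(9*u − 11)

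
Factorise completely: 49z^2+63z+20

Need a pair with product 49·20 = 980 and sum 63: that's 28 and 35.
Split the middle term: 49z^2+28z + 35z+20 = 7z(7z+4) + 5(7z+4).

(7z+4)(7z+5)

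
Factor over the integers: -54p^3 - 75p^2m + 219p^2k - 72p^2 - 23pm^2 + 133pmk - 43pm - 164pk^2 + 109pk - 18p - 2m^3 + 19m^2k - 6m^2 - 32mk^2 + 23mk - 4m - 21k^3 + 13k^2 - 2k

-(p + m - 3k + 1)(6p + m - 7k + 2)(9p + 2m + k)

Group: 6p(-9p^2 - 11pm + 26pk - 9p - 2m^2 + 5mk - 2m + 3k^2 - k) + (m - 7k + 2)(-9p^2 - 11pm + 26pk - 9p - 2m^2 + 5mk - 2m + 3k^2 - k); both groups contain (-9p^2 - 11pm + 26pk - 9p - 2m^2 + 5mk - 2m + 3k^2 - k), so (6p + m - 7k + 2) is a factor with cofactor -9p^2 - 11pm + 26pk - 9p - 2m^2 + 5mk - 2m + 3k^2 - k.
The cofactor groups again: -9p^2 - 11pm + 26pk - 9p - 2m^2 + 5mk - 2m + 3k^2 - k = -p(9p + 2m + k) + (-m + 3k - 1)(9p + 2m + k); both groups contain (9p + 2m + k), giving -(p + m - 3k + 1)(9p + 2m + k).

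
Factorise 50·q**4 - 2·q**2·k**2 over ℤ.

2·q**2·(5·q - k)·(5·q + k)

Every term has a factor of 2·q**2. Then 25·q**2 - k**2 = (5·q)² − (k)².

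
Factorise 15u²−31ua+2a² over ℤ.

Group: 15u(u−2a) − a(u−2a); both groups contain (u−2a).

(u−2a)(15u−a)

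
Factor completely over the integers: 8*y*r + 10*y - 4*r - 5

(2*y - 1)*(4*r + 5)

Group as (8*y*r + 10*y) + (-4*r - 5) = 2*y*(4*r + 5) - (4*r + 5).
Both groups share the factor (4*r + 5).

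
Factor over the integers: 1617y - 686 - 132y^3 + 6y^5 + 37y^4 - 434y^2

(2y - 1)(3y + 14)(y + 7)(y^2 - 5y + 7)

Testing divisors of the constant over divisors of the leading coefficient, y = 1/2 is a root, giving the factor (2y - 1) and quotient 3y^4 + 20y^3 - 56y^2 - 245y + 686.
Continuing, y = -14/3 is a root, so (3y + 14) is a factor; dividing leaves y^3 + 2y^2 - 28y + 49.
Continuing, y = -7 is a root, so (y + 7) is a factor; dividing leaves y^2 - 5y + 7.
The quadratic y^2 - 5y + 7 has discriminant -3 < 0 and is irreducible over ℤ.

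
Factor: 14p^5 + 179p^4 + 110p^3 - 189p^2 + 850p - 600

Among the possible rational roots, p = 5/7 is a root, so (7p - 5) is a factor; dividing leaves 2p^4 + 27p^3 + 35p^2 - 2p + 120.
Next, p = -5/2 is a root, so (2p + 5) divides it; the quotient is p^3 + 11p^2 - 10p + 24.
Next, p = -12 is a root, so (p + 12) is a factor; dividing leaves p^2 - p + 2.
The quadratic p^2 - p + 2 has discriminant -7 < 0 and is irreducible over ℤ.

(2p + 5)(7p - 5)(p + 12)(p^2 - p + 2)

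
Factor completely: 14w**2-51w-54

(2w-9)(7w+6)

Need a pair with product 14·(-54) = -756 and sum -51: that's -63 and 12.
Split the middle term: 14w**2-63w + 12w-54 = 7w(2w-9) + 6(2w-9).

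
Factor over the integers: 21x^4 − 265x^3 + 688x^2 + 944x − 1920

Among the possible rational roots, x = 4/3 is a root, so (3x − 4) divides it; the quotient is 7x^3 − 79x^2 + 124x + 480.
Next, x = 5 is a root, giving the factor (x − 5) and quotient 7x^2 − 44x − 96.
The remaining quadratic factors as (x − 8)(7x + 12).

(3x − 4)(7x + 12)(x − 5)(x − 8)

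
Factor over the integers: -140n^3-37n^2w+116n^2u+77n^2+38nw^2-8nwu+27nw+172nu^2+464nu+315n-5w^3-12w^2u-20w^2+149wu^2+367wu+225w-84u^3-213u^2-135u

Group: 5n(-28n^2-13nw-16nu-35n+5w^2-23wu-25w+12u^2+15u) + (-w-7u-9)(-28n^2-13nw-16nu-35n+5w^2-23wu-25w+12u^2+15u); both groups contain (-28n^2-13nw-16nu-35n+5w^2-23wu-25w+12u^2+15u), so (5n-w-7u-9) is a factor with cofactor -28n^2-13nw-16nu-35n+5w^2-23wu-25w+12u^2+15u.
The cofactor groups again: -28n^2-13nw-16nu-35n+5w^2-23wu-25w+12u^2+15u = -4n(7n+5w-3u) + (w-4u-5)(7n+5w-3u); both groups contain (7n+5w-3u), giving -(4n-w+4u+5)(7n+5w-3u).

-(4n-w+4u+5)(5n-w-7u-9)(7n+5w-3u)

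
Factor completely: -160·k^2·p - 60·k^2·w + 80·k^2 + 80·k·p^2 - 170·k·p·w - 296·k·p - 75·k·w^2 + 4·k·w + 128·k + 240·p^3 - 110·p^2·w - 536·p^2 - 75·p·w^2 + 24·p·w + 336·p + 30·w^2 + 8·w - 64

-(4·k - 6·p + 5·w + 8)·(5·k + 5·p - 2)·(8·p + 3·w - 4)

Group: 4·k·(-40·k·p - 15·k·w + 20·k - 40·p^2 - 15·p·w + 36·p + 6·w - 8) + (-6·p + 5·w + 8)·(-40·k·p - 15·k·w + 20·k - 40·p^2 - 15·p·w + 36·p + 6·w - 8); both groups contain (-40·k·p - 15·k·w + 20·k - 40·p^2 - 15·p·w + 36·p + 6·w - 8), so (4·k - 6·p + 5·w + 8) is a factor with cofactor -40·k·p - 15·k·w + 20·k - 40·p^2 - 15·p·w + 36·p + 6·w - 8.
The cofactor groups again: -40·k·p - 15·k·w + 20·k - 40·p^2 - 15·p·w + 36·p + 6·w - 8 = -8·p·(5·k + 5·p - 2) + (-3·w + 4)·(5·k + 5·p - 2); both groups contain (5·k + 5·p - 2), giving -(8·p + 3·w - 4)·(5·k + 5·p - 2).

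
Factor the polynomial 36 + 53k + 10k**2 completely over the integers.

Need a pair with product 10·36 = 360 and sum 53: that's 45 and 8.
Split the middle term: 10k**2 + 45k + 8k + 36 = 5k(2k + 9) + 4(2k + 9).

(2k + 9)(5k + 4)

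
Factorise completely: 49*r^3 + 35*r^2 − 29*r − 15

(7*r + 3)*(7*r − 5)*(r + 1)

Trying the rational-root candidates, r = 5/7 is a root, so (7*r − 5) is a factor; dividing leaves 7*r^2 + 10*r + 3.
The remaining quadratic factors as (r + 1)(7*r + 3).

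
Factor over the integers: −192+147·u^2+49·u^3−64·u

(7·u+8)·(7·u−8)·(u+3)

By the rational root theorem, u = −8/7 is a root, giving the factor (7·u+8) and quotient 7·u^2+13·u−24.
The remaining quadratic factors as (u+3)(7·u−8).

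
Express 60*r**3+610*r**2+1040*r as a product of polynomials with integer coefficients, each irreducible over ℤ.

10*r*(6*r+13)*(r+8)

Pull out the common factor 10*r, then factor the remaining trinomial.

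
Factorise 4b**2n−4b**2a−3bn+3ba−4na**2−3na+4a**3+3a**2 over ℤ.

Group: n(4b**2−3b−4a**2−3a) − a(4b**2−3b−4a**2−3a); both groups contain (4b**2−3b−4a**2−3a), so (n−a) is a factor with cofactor 4b**2−3b−4a**2−3a.
The cofactor groups again: 4b**2−3b−4a**2−3a = 4b(b+a) + (−4a−3)(b+a); both groups contain (b+a), giving (4b−4a−3)(b+a).

(4b−4a−3)(n−a)(b+a)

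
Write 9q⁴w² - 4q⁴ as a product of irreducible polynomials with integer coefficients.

Every term has a factor of q⁴; factoring it out leaves 9w² - 4.
Recognize a difference of squares with the parts 3w and 2.

q⁴(3w + 2)(3w - 2)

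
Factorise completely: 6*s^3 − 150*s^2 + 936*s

6*s*(s − 12)*(s − 13)

Pull out the common factor 6*s, then factor the remaining trinomial.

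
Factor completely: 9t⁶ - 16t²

Pull out the common factor t², leaving 9t⁴ - 16.
Recognize a difference of squares with the parts 3t² and 4.

t²(3t² + 4)(3t² - 4)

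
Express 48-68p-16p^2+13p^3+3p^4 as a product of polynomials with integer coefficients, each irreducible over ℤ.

(3p-2)(p+3)(p+4)(p-2)

Testing divisors of the constant over divisors of the leading coefficient, p = -3 is a root, so (p+3) divides it; the quotient is 3p^3+4p^2-28p+16.
Next, p = 2 is a root, so (p-2) is a factor; dividing leaves 3p^2+10p-8.
The remaining quadratic factors as (p+4)(3p-2).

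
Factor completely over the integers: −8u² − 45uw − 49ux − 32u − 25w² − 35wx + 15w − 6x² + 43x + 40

Group: −8u(u + 5w + 6x + 5) + (−5w − x + 8)(u + 5w + 6x + 5); both groups contain (u + 5w + 6x + 5).

−(8u + 5w + x − 8)(u + 5w + 6x + 5)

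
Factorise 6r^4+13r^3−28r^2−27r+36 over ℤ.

By the rational root theorem, r = −3 is a root, so (r+3) is a factor; dividing leaves 6r^3−5r^2−13r+12.
Continuing, r = 4/3 is a root, so (3r−4) is a factor; dividing leaves 2r^2+r−3.
The remaining quadratic factors as (2r+3)(r−1).

(2r+3)(3r−4)(r+3)(r−1)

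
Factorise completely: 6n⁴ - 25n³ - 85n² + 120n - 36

Trying the rational-root candidates, n = 2/3 is a root, so (3n - 2) divides it; the quotient is 2n³ - 7n² - 33n + 18.
Then n = 6 is a root, so (n - 6) divides it; the quotient is 2n² + 5n - 3.
The remaining quadratic factors as (n + 3)(2n - 1).

(2n - 1)(3n - 2)(n + 3)(n - 6)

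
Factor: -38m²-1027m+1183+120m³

(4m+13)(5m-7)(6m-13)

Trying the rational-root candidates, m = 13/6 is a root, so (6m-13) divides it; the quotient is 20m²+37m-91.
The remaining quadratic factors as (5m-7)(4m+13).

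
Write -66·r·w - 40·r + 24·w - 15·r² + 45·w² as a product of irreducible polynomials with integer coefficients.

-(3·r + 15·w + 8)·(5·r - 3·w)

Group: -3·r·(5·r - 3·w) + (-15·w - 8)·(5·r - 3·w); both groups contain (5·r - 3·w).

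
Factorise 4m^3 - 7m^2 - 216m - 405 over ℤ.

(4m + 9)(m + 5)(m - 9)

Testing divisors of the constant over divisors of the leading coefficient, m = -5 is a root, giving the factor (m + 5) and quotient 4m^2 - 27m - 81.
The remaining quadratic factors as (4m + 9)(m - 9).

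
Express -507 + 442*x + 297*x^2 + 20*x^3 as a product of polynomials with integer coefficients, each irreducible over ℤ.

(4*x - 3)*(5*x + 13)*(x + 13)

By the rational root theorem, x = -13/5 is a root, so (5*x + 13) is a factor; dividing leaves 4*x^2 + 49*x - 39.
The remaining quadratic factors as (x + 13)(4*x - 3).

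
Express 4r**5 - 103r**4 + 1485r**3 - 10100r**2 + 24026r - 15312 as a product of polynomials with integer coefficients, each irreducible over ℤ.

Among the possible rational roots, r = 11/4 is a root, so (4r - 11) divides it; the quotient is r**4 - 23r**3 + 308r**2 - 1678r + 1392.
Then r = 1 is a root, so (r - 1) is a factor; dividing leaves r**3 - 22r**2 + 286r - 1392.
Next, r = 8 is a root, so (r - 8) is a factor; dividing leaves r**2 - 14r + 174.
The quadratic r**2 - 14r + 174 has discriminant -500 < 0 and is irreducible over ℤ.

(4r - 11)(r - 1)(r - 8)(r**2 - 14r + 174)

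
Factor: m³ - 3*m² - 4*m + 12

By the rational root theorem, m = 2 is a root, giving the factor (m - 2) and quotient m² - m - 6.
The remaining quadratic factors as (m - 3)(m + 2).

(m + 2)*(m - 2)*(m - 3)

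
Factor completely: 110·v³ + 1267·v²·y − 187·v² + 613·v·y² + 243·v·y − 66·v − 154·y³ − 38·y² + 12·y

(10·v + 7·y + 3)·(11·v − 2·y)·(v + 11·y − 2)

Group: 10·v·(11·v² + 119·v·y − 22·v − 22·y² + 4·y) + (7·y + 3)·(11·v² + 119·v·y − 22·v − 22·y² + 4·y); both groups contain (11·v² + 119·v·y − 22·v − 22·y² + 4·y), so (10·v + 7·y + 3) is a factor with cofactor 11·v² + 119·v·y − 22·v − 22·y² + 4·y.
The cofactor groups again: 11·v² + 119·v·y − 22·v − 22·y² + 4·y = v·(11·v − 2·y) + (11·y − 2)·(11·v − 2·y); both groups contain (11·v − 2·y), giving (v + 11·y − 2)·(11·v − 2·y).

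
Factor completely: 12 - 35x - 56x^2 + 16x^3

Testing divisors of the constant over divisors of the leading coefficient, x = 1/4 is a root, so (4x - 1) divides it; the quotient is 4x^2 - 13x - 12.
The remaining quadratic factors as (4x + 3)(x - 4).

(4x + 3)(4x - 1)(x - 4)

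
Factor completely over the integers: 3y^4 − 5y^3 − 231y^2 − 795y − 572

By the rational root theorem, y = −13/3 is a root, so (3y + 13) divides it; the quotient is y^3 − 6y^2 − 51y − 44.
Continuing, y = −1 is a root, giving the factor (y + 1) and quotient y^2 − 7y − 44.
The remaining quadratic factors as (y + 4)(y − 11).

(3y + 13)(y + 1)(y + 4)(y − 11)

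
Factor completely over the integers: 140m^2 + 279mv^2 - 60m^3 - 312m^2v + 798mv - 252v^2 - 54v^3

-(10m - 3v)(6m - 3v - 14)(m + 6v)

Group: m(-60m^2 + 48mv + 140m - 9v^2 - 42v) + 6v(-60m^2 + 48mv + 140m - 9v^2 - 42v); both groups contain (-60m^2 + 48mv + 140m - 9v^2 - 42v), so (m + 6v) is a factor with cofactor -60m^2 + 48mv + 140m - 9v^2 - 42v.
The cofactor groups again: -60m^2 + 48mv + 140m - 9v^2 - 42v = -6m(10m - 3v) + (3v + 14)(10m - 3v); both groups contain (10m - 3v), giving -(6m - 3v - 14)(10m - 3v).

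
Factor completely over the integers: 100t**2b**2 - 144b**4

Factor out 4b**2, leaving 25t**2 - 36b**2, which is a difference of two squares.

4b**2(5t - 6b)(5t + 6b)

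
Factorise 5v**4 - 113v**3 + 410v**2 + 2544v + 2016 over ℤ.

(5v + 12)(v + 1)(v - 12)(v - 14)

Testing divisors of the constant over divisors of the leading coefficient, v = 12 is a root, so (v - 12) divides it; the quotient is 5v**3 - 53v**2 - 226v - 168.
Next, v = -1 is a root, so (v + 1) is a factor; dividing leaves 5v**2 - 58v - 168.
The remaining quadratic factors as (5v + 12)(v - 14).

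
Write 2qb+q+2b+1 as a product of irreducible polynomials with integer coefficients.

Group as (2qb+q) + (2b+1) = q(2b+1) + (2b+1).
Both groups share the factor (2b+1).

(2b+1)(q+1)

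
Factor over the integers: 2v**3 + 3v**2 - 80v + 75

(2v + 15)(v - 1)(v - 5)

Among the possible rational roots, v = 5 is a root, so (v - 5) is a factor; dividing leaves 2v**2 + 13v - 15.
The remaining quadratic factors as (2v + 15)(v - 1).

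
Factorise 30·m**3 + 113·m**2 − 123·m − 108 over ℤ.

Among the possible rational roots, m = −3/5 is a root, so (5·m + 3) is a factor; dividing leaves 6·m**2 + 19·m − 36.
The remaining quadratic factors as (3·m − 4)(2·m + 9).

(2·m + 9)·(3·m − 4)·(5·m + 3)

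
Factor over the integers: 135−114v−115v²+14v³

Trying the rational-root candidates, v = −3/2 is a root, so (2v+3) divides it; the quotient is 7v²−68v+45.
The remaining quadratic factors as (v−9)(7v−5).

(2v+3)(7v−5)(v−9)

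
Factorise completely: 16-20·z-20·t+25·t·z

(5·t-4)·(5·z-4)

Group as (25·t·z-20·t) + (-20·z+16) = 5·t·(5·z-4) - 4·(5·z-4).
Both groups share the factor (5·z-4).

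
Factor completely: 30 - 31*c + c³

(c + 6)*(c - 1)*(c - 5)

Testing divisors of the constant over divisors of the leading coefficient, c = -6 is a root, giving the factor (c + 6) and quotient c² - 6*c + 5.
The remaining quadratic factors as (c - 5)(c - 1).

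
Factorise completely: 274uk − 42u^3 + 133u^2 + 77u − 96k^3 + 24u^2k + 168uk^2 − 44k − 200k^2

−(7u − 4k)(3u − 6k − 11)(2u + 4k + 1)

Group: 2u(−21u^2 + 54uk + 77u − 24k^2 − 44k) + (4k + 1)(−21u^2 + 54uk + 77u − 24k^2 − 44k); both groups contain (−21u^2 + 54uk + 77u − 24k^2 − 44k), so (2u + 4k + 1) is a factor with cofactor −21u^2 + 54uk + 77u − 24k^2 − 44k.
The cofactor groups again: −21u^2 + 54uk + 77u − 24k^2 − 44k = −7u(3u − 6k − 11) + 4k(3u − 6k − 11); both groups contain (3u − 6k − 11), giving −(7u − 4k)(3u − 6k − 11).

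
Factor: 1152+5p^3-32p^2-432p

(5p-12)(p+8)(p-12)

By the rational root theorem, p = 12/5 is a root, so (5p-12) divides it; the quotient is p^2-4p-96.
The remaining quadratic factors as (p+8)(p-12).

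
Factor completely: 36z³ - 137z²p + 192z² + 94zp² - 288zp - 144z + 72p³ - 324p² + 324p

(z - 2p + 6)(4z - 9p)(9z + 4p - 6)

Group: 9z(4z² - 17zp + 24z + 18p² - 54p) + (4p - 6)(4z² - 17zp + 24z + 18p² - 54p); both groups contain (4z² - 17zp + 24z + 18p² - 54p), so (9z + 4p - 6) is a factor with cofactor 4z² - 17zp + 24z + 18p² - 54p.
The cofactor groups again: 4z² - 17zp + 24z + 18p² - 54p = 4z(z - 2p + 6) - 9p(z - 2p + 6); both groups contain (z - 2p + 6), giving (4z - 9p)(z - 2p + 6).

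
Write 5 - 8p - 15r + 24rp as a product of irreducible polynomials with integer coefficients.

(3r - 1)(8p - 5)

Group as (24rp - 15r) + (-8p + 5) = 3r(8p - 5) - (8p - 5).
Both groups share the factor (8p - 5).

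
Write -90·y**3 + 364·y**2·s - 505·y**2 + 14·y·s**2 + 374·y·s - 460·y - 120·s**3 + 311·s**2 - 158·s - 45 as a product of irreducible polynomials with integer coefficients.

Group: 5·y·(-18·y**2 + 62·y·s - 83·y + 40·s**2 - 37·s - 9) + (-3·s + 5)·(-18·y**2 + 62·y·s - 83·y + 40·s**2 - 37·s - 9); both groups contain (-18·y**2 + 62·y·s - 83·y + 40·s**2 - 37·s - 9), so (5·y - 3·s + 5) is a factor with cofactor -18·y**2 + 62·y·s - 83·y + 40·s**2 - 37·s - 9.
The cofactor groups again: -18·y**2 + 62·y·s - 83·y + 40·s**2 - 37·s - 9 = -2·y·(9·y + 5·s + 1) + (8·s - 9)·(9·y + 5·s + 1); both groups contain (9·y + 5·s + 1), giving -(2·y - 8·s + 9)·(9·y + 5·s + 1).

-(5·y - 3·s + 5)·(2·y - 8·s + 9)·(9·y + 5·s + 1)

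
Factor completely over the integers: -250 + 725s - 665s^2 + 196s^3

Trying the rational-root candidates, s = 5/7 is a root, so (7s - 5) divides it; the quotient is 28s^2 - 75s + 50.
The remaining quadratic factors as (7s - 10)(4s - 5).

(4s - 5)(7s - 10)(7s - 5)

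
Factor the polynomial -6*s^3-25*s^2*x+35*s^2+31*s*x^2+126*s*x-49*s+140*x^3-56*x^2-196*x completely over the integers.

-(2*s+5*x-7)*(3*s-7*x-7)*(s+4*x)

Group: s*(-6*s^2-s*x+35*s+35*x^2-14*x-49) + 4*x*(-6*s^2-s*x+35*s+35*x^2-14*x-49); both groups contain (-6*s^2-s*x+35*s+35*x^2-14*x-49), so (s+4*x) is a factor with cofactor -6*s^2-s*x+35*s+35*x^2-14*x-49.
The cofactor groups again: -6*s^2-s*x+35*s+35*x^2-14*x-49 = -3*s*(2*s+5*x-7) + (7*x+7)*(2*s+5*x-7); both groups contain (2*s+5*x-7), giving -(3*s-7*x-7)*(2*s+5*x-7).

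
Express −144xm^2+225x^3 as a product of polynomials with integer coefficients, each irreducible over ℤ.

Factor out 9x, leaving 25x^2−16m^2, which is a difference of two squares.

9x(5x−4m)(5x+4m)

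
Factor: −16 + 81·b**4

(3·b)⁴ − (2)⁴ = ((3·b)² − (2)²)((3·b)² + (2)²); the first factor splits again, the second (9·b**2 + 4) is irreducible.

(3·b + 2)·(3·b − 2)·(9·b**2 + 4)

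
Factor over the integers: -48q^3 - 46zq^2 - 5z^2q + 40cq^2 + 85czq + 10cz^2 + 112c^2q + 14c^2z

Group: z(14c^2 + 10cz + 5cq - 5zq - 6q^2) + 8q(14c^2 + 10cz + 5cq - 5zq - 6q^2); both groups contain (14c^2 + 10cz + 5cq - 5zq - 6q^2), so (z + 8q) is a factor with cofactor 14c^2 + 10cz + 5cq - 5zq - 6q^2.
The cofactor groups again: 14c^2 + 10cz + 5cq - 5zq - 6q^2 = 2c(7c + 5z + 6q) - q(7c + 5z + 6q); both groups contain (7c + 5z + 6q), giving (2c - q)(7c + 5z + 6q).

(2c - q)(7c + 5z + 6q)(z + 8q)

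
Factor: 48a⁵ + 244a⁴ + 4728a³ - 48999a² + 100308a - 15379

Trying the rational-root candidates, a = 1/6 is a root, giving the factor (6a - 1) and quotient 8a⁴ + 42a³ + 795a² - 8034a + 15379.
Next, a = 13/4 is a root, giving the factor (4a - 13) and quotient 2a³ + 17a² + 254a - 1183.
Then a = 7/2 is a root, giving the factor (2a - 7) and quotient a² + 12a + 169.
The quadratic a² + 12a + 169 has discriminant -532 < 0 and is irreducible over ℤ.

(2a - 7)(4a - 13)(6a - 1)(a² + 12a + 169)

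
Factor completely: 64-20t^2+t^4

(t+2)(t+4)(t-2)(t-4)

Among the possible rational roots, t = -2 is a root, so (t+2) divides it; the quotient is t^3-2t^2-16t+32.
Continuing, t = -4 is a root, so (t+4) is a factor; dividing leaves t^2-6t+8.
The remaining quadratic factors as (t-2)(t-4).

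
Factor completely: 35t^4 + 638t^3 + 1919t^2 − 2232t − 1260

(5t − 6)(7t + 3)(t + 14)(t + 5)

Among the possible rational roots, t = −3/7 is a root, so (7t + 3) is a factor; dividing leaves 5t^3 + 89t^2 + 236t − 420.
Continuing, t = 6/5 is a root, giving the factor (5t − 6) and quotient t^2 + 19t + 70.
The remaining quadratic factors as (t + 5)(t + 14).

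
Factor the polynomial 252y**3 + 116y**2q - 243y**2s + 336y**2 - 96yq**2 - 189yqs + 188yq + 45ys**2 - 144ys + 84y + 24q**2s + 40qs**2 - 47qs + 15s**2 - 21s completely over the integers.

Group: 9y(28y**2 - 12yq - 27ys + 28y + 3qs + 5s**2 - 7s) + (8q + 3)(28y**2 - 12yq - 27ys + 28y + 3qs + 5s**2 - 7s); both groups contain (28y**2 - 12yq - 27ys + 28y + 3qs + 5s**2 - 7s), so (9y + 8q + 3) is a factor with cofactor 28y**2 - 12yq - 27ys + 28y + 3qs + 5s**2 - 7s.
The cofactor groups again: 28y**2 - 12yq - 27ys + 28y + 3qs + 5s**2 - 7s = 4y(7y - 3q - 5s + 7) - s(7y - 3q - 5s + 7); both groups contain (7y - 3q - 5s + 7), giving (4y - s)(7y - 3q - 5s + 7).

(7y - 3q - 5s + 7)(4y - s)(9y + 8q + 3)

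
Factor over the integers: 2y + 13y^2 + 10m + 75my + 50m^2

(10m + 13y + 2)(5m + y)

Group: 5m(10m + 13y + 2) + y(10m + 13y + 2); both groups contain (10m + 13y + 2).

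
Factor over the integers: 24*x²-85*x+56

Need a pair with product 24·56 = 1344 and sum -85: that's -64 and -21.
Split the middle term: 24*x²-64*x - 21*x+56 = 8*x*(3*x-8) - 7*(3*x-8).

(3*x-8)*(8*x-7)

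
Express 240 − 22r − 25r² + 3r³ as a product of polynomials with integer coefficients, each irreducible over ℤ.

Testing divisors of the constant over divisors of the leading coefficient, r = 10/3 is a root, giving the factor (3r − 10) and quotient r² − 5r − 24.
The remaining quadratic factors as (r − 8)(r + 3).

(3r − 10)(r + 3)(r − 8)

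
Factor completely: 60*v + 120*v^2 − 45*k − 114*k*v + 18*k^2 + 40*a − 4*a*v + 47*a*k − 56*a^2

−(7*a + 2*k − 10*v − 5)*(8*a − 9*k + 12*v)

Group: −7*a*(8*a − 9*k + 12*v) + (−2*k + 10*v + 5)*(8*a − 9*k + 12*v); both groups contain (8*a − 9*k + 12*v).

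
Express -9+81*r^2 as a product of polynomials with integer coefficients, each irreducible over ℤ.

Every term has a factor of 9. Then 9*r^2-1 = (3*r)² − (1)².

9*(3*r+1)*(3*r-1)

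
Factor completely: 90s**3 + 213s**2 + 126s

Pull out the common factor 3s, then factor the remaining trinomial.

3s(5s + 6)(6s + 7)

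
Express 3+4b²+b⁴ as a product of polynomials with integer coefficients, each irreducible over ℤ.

(b²+1)(b²+3)

Substitute u = b² to get a quadratic in u, then factor.
b²+1 is irreducible over ℤ (sum of squares).
b²+3 is irreducible over ℤ (always positive, so no real roots).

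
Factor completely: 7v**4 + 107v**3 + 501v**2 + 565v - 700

(7v - 5)(v + 4)(v + 5)(v + 7)

Testing divisors of the constant over divisors of the leading coefficient, v = -5 is a root, so (v + 5) is a factor; dividing leaves 7v**3 + 72v**2 + 141v - 140.
Continuing, v = -7 is a root, so (v + 7) is a factor; dividing leaves 7v**2 + 23v - 20.
The remaining quadratic factors as (v + 4)(7v - 5).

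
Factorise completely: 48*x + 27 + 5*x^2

(5*x + 3)*(x + 9)

Need a pair with product 5·27 = 135 and sum 48: that's 45 and 3.
Split the middle term: 5*x^2 + 45*x + 3*x + 27 = 5*x*(x + 9) + 3*(x + 9).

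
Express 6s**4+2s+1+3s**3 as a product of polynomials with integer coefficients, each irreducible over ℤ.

Group as (6s**4+2s) + (3s**3+1) = 2s(3s**3+1) + (3s**3+1).
Both groups share the factor (3s**3+1).

(2s+1)(3s**3+1)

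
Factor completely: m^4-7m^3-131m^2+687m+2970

Trying the rational-root candidates, m = 11 is a root, giving the factor (m-11) and quotient m^3+4m^2-87m-270.
Then m = -10 is a root, so (m+10) divides it; the quotient is m^2-6m-27.
The remaining quadratic factors as (m-9)(m+3).

(m+10)(m+3)(m-11)(m-9)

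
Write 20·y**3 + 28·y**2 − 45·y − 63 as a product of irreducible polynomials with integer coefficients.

Group as (20·y**3 − 45·y) + (28·y**2 − 63) = 5·y·(4·y**2 − 9) + 7·(4·y**2 − 9).
Both groups share the factor (4·y**2 − 9).

(2·y + 3)·(2·y − 3)·(5·y + 7)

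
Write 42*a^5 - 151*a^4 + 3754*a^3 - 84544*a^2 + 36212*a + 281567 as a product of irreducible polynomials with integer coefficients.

Testing divisors of the constant over divisors of the leading coefficient, a = 13/6 is a root, giving the factor (6*a - 13) and quotient 7*a^4 - 10*a^3 + 604*a^2 - 12782*a - 21659.
Then a = 11 is a root, so (a - 11) divides it; the quotient is 7*a^3 + 67*a^2 + 1341*a + 1969.
Then a = -11/7 is a root, so (7*a + 11) is a factor; dividing leaves a^2 + 8*a + 179.
The quadratic a^2 + 8*a + 179 has discriminant -652 < 0 and is irreducible over ℤ.

(6*a - 13)*(7*a + 11)*(a - 11)*(a^2 + 8*a + 179)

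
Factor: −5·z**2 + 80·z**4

Every term has a factor of 5·z**2. Then 16·z**2 − 1 = (4·z)² − (1)².

5·z**2·(4·z + 1)·(4·z − 1)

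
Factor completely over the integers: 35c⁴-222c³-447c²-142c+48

Among the possible rational roots, c = 1/5 is a root, giving the factor (5c-1) and quotient 7c³-43c²-98c-48.
Continuing, c = -1 is a root, so (c+1) divides it; the quotient is 7c²-50c-48.
The remaining quadratic factors as (7c+6)(c-8).

(5c-1)(7c+6)(c+1)(c-8)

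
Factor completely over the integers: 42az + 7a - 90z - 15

(6z + 1)(7a - 15)

Group as (42az + 7a) + (-90z - 15) = 7a(6z + 1) - 15(6z + 1).
Both groups share the factor (6z + 1).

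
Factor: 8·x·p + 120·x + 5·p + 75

Group as (8·x·p + 120·x) + (5·p + 75) = 8·x·(p + 15) + 5·(p + 15).
Both groups share the factor (p + 15).

(8·x + 5)·(p + 15)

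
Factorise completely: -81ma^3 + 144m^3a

Pull out the common factor 9ma; 16m^2 - 9a^2 is a difference of squares.

9am(4m - 3a)(4m + 3a)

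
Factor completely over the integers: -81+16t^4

(2t)⁴ − (3)⁴ = ((2t)² − (3)²)((2t)² + (3)²); the first factor splits again, the second (4t^2+9) is irreducible.

(2t+3)(2t-3)(4t^2+9)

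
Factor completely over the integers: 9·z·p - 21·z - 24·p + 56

Group as (9·z·p - 21·z) + (-24·p + 56) = 3·z·(3·p - 7) - 8·(3·p - 7).
Both groups share the factor (3·p - 7).

(3·p - 7)·(3·z - 8)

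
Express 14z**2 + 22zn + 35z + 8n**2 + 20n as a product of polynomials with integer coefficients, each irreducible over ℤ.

Group: 2z(7z + 4n) + (2n + 5)(7z + 4n); both groups contain (7z + 4n).

(2z + 2n + 5)(7z + 4n)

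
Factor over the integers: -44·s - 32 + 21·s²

(3·s - 8)·(7·s + 4)

Need a pair with product 21·(-32) = -672 and sum -44: that's 12 and -56.
Split the middle term: 21·s² + 12·s - 56·s - 32 = 3·s·(7·s + 4) - 8·(7·s + 4).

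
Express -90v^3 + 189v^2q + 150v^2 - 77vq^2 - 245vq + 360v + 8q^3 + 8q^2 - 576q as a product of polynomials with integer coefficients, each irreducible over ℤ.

-(5v - 8q)(3v - q - 9)(6v - q + 8)

Group: 6v(-15v^2 + 29vq + 45v - 8q^2 - 72q) + (-q + 8)(-15v^2 + 29vq + 45v - 8q^2 - 72q); both groups contain (-15v^2 + 29vq + 45v - 8q^2 - 72q), so (6v - q + 8) is a factor with cofactor -15v^2 + 29vq + 45v - 8q^2 - 72q.
The cofactor groups again: -15v^2 + 29vq + 45v - 8q^2 - 72q = -5v(3v - q - 9) + 8q(3v - q - 9); both groups contain (3v - q - 9), giving -(5v - 8q)(3v - q - 9).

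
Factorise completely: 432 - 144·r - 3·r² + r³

Trying the rational-root candidates, r = -12 is a root, so (r + 12) divides it; the quotient is r² - 15·r + 36.
The remaining quadratic factors as (r - 12)(r - 3).

(r + 12)·(r - 12)·(r - 3)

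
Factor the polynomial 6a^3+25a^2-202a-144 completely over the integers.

(2a-9)(3a+2)(a+8)

Testing divisors of the constant over divisors of the leading coefficient, a = 9/2 is a root, giving the factor (2a-9) and quotient 3a^2+26a+16.
The remaining quadratic factors as (3a+2)(a+8).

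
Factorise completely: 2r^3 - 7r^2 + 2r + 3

(2r + 1)(r - 1)(r - 3)

Among the possible rational roots, r = 3 is a root, so (r - 3) is a factor; dividing leaves 2r^2 - r - 1.
The remaining quadratic factors as (r - 1)(2r + 1).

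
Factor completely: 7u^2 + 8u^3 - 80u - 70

Group as (8u^3 - 80u) + (7u^2 - 70) = 8u(u^2 - 10) + 7(u^2 - 10).
Both groups share the factor (u^2 - 10).

(8u + 7)(u^2 - 10)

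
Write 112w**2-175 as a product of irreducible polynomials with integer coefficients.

Factor out 7, leaving 16w**2-25, which is a difference of two squares.

7(4w+5)(4w-5)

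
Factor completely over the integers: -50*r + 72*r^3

2*r*(6*r + 5)*(6*r - 5)

Factor out 2*r, leaving 36*r^2 - 25, which is a difference of two squares.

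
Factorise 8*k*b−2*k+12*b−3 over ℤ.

Group as (8*k*b−2*k) + (12*b−3) = 2*k*(4*b−1) + 3*(4*b−1).
Both groups share the factor (4*b−1).

(2*k+3)*(4*b−1)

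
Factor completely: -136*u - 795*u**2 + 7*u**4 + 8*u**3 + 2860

Trying the rational-root candidates, u = 10 is a root, so (u - 10) is a factor; dividing leaves 7*u**3 + 78*u**2 - 15*u - 286.
Next, u = -2 is a root, giving the factor (u + 2) and quotient 7*u**2 + 64*u - 143.
The remaining quadratic factors as (u + 11)(7*u - 13).

(7*u - 13)*(u + 11)*(u + 2)*(u - 10)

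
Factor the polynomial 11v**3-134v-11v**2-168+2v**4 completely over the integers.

(2v-7)(v+2)(v+3)(v+4)

Among the possible rational roots, v = -3 is a root, so (v+3) is a factor; dividing leaves 2v**3+5v**2-26v-56.
Next, v = -2 is a root, so (v+2) divides it; the quotient is 2v**2+v-28.
The remaining quadratic factors as (2v-7)(v+4).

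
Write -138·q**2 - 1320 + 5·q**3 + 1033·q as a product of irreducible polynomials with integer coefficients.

(5·q - 8)·(q - 11)·(q - 15)

By the rational root theorem, q = 8/5 is a root, giving the factor (5·q - 8) and quotient q**2 - 26·q + 165.
The remaining quadratic factors as (q - 11)(q - 15).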